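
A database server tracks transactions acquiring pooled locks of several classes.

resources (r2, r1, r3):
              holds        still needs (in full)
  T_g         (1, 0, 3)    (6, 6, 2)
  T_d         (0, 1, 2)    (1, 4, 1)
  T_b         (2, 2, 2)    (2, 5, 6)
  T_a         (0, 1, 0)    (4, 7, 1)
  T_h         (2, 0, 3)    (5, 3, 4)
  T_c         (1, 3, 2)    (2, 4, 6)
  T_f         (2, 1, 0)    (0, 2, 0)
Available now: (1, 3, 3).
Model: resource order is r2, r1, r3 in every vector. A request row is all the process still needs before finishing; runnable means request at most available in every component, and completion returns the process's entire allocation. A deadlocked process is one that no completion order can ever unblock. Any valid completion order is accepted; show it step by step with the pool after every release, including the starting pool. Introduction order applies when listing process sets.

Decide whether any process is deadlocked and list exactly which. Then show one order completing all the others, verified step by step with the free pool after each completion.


Deadlocked set: T_g, T_b, T_a, T_h and T_c.
Key observation: after T_f, T_d the pool peaks at (3, 5, 5), and each blocked process is short somewhere: T_g on r2, r1; T_b on r3; T_a on r2, r1; T_h on r2; T_c on r3.
A valid finishing order for the others: T_f, T_d. Step-by-step check:
  pool = (1, 3, 3)
  T_f: need (0, 2, 0) fits (1, 3, 3); releases (2, 1, 0), pool now (3, 4, 3)
  T_d: need (1, 4, 1) fits (3, 4, 3); releases (0, 1, 2), pool now (3, 5, 5)
The blocked processes can never fit:
  blocked: T_g wants (6, 6, 2), pool (3, 5, 5) — not enough r2 and r1
  blocked: T_b wants (2, 5, 6), pool (3, 5, 5) — not enough r3
  blocked: T_a wants (4, 7, 1), pool (3, 5, 5) — not enough r2 and r1
  blocked: T_h wants (5, 3, 4), pool (3, 5, 5) — not enough r2
  blocked: T_c wants (2, 4, 6), pool (3, 5, 5) — not enough r3


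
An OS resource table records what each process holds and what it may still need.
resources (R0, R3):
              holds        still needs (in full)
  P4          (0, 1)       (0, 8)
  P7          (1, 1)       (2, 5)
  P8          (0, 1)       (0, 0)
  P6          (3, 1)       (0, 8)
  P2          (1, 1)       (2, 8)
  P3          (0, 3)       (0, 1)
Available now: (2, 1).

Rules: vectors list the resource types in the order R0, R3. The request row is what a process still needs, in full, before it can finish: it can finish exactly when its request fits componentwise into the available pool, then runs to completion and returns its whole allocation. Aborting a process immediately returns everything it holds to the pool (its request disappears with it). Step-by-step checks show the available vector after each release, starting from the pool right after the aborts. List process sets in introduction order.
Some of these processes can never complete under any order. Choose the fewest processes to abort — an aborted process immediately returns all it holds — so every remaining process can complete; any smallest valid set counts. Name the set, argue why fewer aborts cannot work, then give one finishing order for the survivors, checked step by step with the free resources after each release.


The answer: abort P6 and P2.
Key observation: aborting P6 and P2 returns (4, 2), and P4 — hopeless before — runs at step 4 with the returned capacity in the pool.
Minimality, checking each single-abort alternative: P4 alone leaves P6 blocked (short on R3); P7 alone leaves P4 blocked (short on R3); P8 alone leaves P4 blocked (short on R3); P6 alone leaves P4 blocked (short on R3); P2 alone leaves P4 blocked (short on R3); P3 alone leaves P4 blocked (short on R3).
One survivor order: P8, P3, P7, P4. Check, step by step (post-abort pool first):
  pool = (6, 3)
  run P8 (needs (0, 0), free (6, 3)); after release of (0, 1) the pool is (6, 4)
  run P3 (needs (0, 1), free (6, 4)); after release of (0, 3) the pool is (6, 7)
  run P7 (needs (2, 5), free (6, 7)); after release of (1, 1) the pool is (7, 8)
  run P4 (needs (0, 8), free (7, 8)); after release of (0, 1) the pool is (7, 9)


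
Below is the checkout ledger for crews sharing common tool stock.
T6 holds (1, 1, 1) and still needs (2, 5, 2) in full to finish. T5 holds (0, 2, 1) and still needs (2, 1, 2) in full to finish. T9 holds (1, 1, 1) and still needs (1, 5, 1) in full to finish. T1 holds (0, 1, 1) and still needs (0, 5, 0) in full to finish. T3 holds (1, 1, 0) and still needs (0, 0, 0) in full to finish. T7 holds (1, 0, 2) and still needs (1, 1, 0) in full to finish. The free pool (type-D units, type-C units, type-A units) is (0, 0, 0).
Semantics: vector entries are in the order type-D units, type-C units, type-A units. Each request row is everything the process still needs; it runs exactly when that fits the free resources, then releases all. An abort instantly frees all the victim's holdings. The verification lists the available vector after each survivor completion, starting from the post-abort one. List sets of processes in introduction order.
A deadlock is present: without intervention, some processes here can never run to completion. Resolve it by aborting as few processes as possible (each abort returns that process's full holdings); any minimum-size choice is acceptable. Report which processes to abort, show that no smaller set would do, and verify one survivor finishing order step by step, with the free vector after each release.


The answer: abort T6 and T9.
Key observation: the returned (2, 2, 2) from T6 and T9 is what brings T1 — unrunnable before, under any order — into play at step 4.
Why nothing smaller works — every single abort fails: T6 alone leaves T9 blocked (short on type-C units); T5 alone leaves T6 blocked (short on type-C units); T9 alone leaves T6 blocked (short on type-C units); T1 alone leaves T6 blocked (short on type-C units); T3 alone leaves T6 blocked (short on type-C units); T7 alone leaves T6 blocked (short on type-C units).
The survivors complete as T3, T7, T5, T1. Verifying each step (starting from the post-abort pool):
  pool = (2, 2, 2)
  run T3 (needs (0, 0, 0), free (2, 2, 2)); after release of (1, 1, 0) the pool is (3, 3, 2)
  run T7 (needs (1, 1, 0), free (3, 3, 2)); after release of (1, 0, 2) the pool is (4, 3, 4)
  run T5 (needs (2, 1, 2), free (4, 3, 4)); after release of (0, 2, 1) the pool is (4, 5, 5)
  run T1 (needs (0, 5, 0), free (4, 5, 5)); after release of (0, 1, 1) the pool is (4, 6, 6)


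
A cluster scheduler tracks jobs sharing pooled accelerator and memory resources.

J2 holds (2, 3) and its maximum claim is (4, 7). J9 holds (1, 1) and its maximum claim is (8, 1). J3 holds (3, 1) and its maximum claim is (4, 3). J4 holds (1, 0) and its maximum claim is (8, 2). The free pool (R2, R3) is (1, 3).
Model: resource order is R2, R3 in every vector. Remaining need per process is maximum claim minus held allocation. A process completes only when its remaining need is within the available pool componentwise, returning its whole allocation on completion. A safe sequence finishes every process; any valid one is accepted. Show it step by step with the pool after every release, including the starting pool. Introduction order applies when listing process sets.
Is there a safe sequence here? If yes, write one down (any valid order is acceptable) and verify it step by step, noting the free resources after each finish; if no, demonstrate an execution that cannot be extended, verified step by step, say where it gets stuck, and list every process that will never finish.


The state is UNSAFE.
Key observation: the pool after J3, J2 is (6, 7); every surviving request exceeds it in R2, so progress ends there.
The run J3, J2 cannot be extended any further. Verifying each step:
  pool = (1, 3)
  J3: need (1, 2) fits (1, 3); releases (3, 1), pool now (4, 4)
  J2: need (2, 4) fits (4, 4); releases (2, 3), pool now (6, 7)
  J9 still needs (7, 0) but only (6, 7) is free — short on R2
  J4 still needs (7, 2) but only (6, 7) is free — short on R2
Never able to finish: J9 and J4.


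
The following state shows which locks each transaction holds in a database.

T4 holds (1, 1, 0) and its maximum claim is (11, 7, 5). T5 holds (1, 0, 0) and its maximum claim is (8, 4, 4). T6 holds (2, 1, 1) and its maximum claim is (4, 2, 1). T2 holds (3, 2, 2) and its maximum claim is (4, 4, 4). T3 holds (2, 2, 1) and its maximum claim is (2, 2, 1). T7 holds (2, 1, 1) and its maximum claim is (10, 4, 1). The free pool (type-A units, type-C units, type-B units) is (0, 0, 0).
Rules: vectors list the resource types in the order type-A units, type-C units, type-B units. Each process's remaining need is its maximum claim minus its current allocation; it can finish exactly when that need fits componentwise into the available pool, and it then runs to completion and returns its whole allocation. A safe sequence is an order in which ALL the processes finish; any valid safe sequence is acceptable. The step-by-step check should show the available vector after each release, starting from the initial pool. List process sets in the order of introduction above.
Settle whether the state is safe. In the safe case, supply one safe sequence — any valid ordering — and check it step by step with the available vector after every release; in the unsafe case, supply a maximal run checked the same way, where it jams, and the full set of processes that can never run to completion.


The state is SAFE; one workable sequence: T3, T6, T2, T5, T7, T4.
Key observation: T6 is the earliest step where a requested resource binds exactly: need (2, 1, 0), pool (2, 2, 1) at its turn.
Verifying each step:
  pool = (0, 0, 0)
  T3 needs (0, 0, 0) <= (0, 0, 0) -> finishes; pool += (2, 2, 1) = (2, 2, 1)
  T6 needs (2, 1, 0) <= (2, 2, 1) -> finishes; pool += (2, 1, 1) = (4, 3, 2)
  T2 needs (1, 2, 2) <= (4, 3, 2) -> finishes; pool += (3, 2, 2) = (7, 5, 4)
  T5 needs (7, 4, 4) <= (7, 5, 4) -> finishes; pool += (1, 0, 0) = (8, 5, 4)
  T7 needs (8, 3, 0) <= (8, 5, 4) -> finishes; pool += (2, 1, 1) = (10, 6, 5)
  T4 needs (10, 6, 5) <= (10, 6, 5) -> finishes; pool += (1, 1, 0) = (11, 7, 5)


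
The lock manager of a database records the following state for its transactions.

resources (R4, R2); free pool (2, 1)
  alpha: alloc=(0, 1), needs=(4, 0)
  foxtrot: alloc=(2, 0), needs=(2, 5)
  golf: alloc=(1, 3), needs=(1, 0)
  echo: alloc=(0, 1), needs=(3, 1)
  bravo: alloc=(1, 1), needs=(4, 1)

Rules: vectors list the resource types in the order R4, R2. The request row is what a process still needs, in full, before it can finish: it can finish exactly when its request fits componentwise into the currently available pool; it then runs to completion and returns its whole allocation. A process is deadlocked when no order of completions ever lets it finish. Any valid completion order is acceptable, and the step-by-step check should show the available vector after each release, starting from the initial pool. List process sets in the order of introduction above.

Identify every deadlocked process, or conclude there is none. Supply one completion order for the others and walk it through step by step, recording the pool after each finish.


The deadlocked set is empty.
Key observation: golf fits the free pool immediately, and its release cascades until everyone finishes.
One completion order for the rest: golf, echo, foxtrot, bravo, alpha. Walking it through:
  pool = (2, 1)
  golf: need (1, 0) fits (2, 1); releases (1, 3), pool now (3, 4)
  echo: need (3, 1) fits (3, 4); releases (0, 1), pool now (3, 5)
  foxtrot: need (2, 5) fits (3, 5); releases (2, 0), pool now (5, 5)
  bravo: need (4, 1) fits (5, 5); releases (1, 1), pool now (6, 6)
  alpha: need (4, 0) fits (6, 6); releases (0, 1), pool now (6, 7)


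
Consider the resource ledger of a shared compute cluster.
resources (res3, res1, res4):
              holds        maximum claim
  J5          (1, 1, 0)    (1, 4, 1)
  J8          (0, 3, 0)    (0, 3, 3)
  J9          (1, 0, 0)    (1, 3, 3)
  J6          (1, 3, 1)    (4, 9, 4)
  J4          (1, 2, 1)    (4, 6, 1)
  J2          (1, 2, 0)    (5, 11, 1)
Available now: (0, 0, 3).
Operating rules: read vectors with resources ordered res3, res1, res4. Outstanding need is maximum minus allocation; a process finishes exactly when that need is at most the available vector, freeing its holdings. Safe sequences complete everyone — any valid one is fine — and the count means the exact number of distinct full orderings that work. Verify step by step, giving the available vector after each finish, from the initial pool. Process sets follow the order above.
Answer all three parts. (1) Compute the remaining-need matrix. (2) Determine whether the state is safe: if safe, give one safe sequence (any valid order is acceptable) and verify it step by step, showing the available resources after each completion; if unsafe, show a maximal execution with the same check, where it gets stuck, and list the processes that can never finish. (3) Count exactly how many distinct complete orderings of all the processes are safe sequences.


(1) Need matrix, components ordered res3, res1, res4:
  J5: (0, 3, 1)
  J8: (0, 0, 3)
  J9: (0, 3, 3)
  J6: (3, 6, 3)
  J4: (3, 4, 0)
  J2: (4, 9, 1)
(2) UNSAFE.
Key observation: res3 is the bottleneck — with J8, J9, J5 done the pool holds (2, 4, 3), short of every remaining need.
A maximal execution: J8, J9, J5 — then nothing else fits. Check, step by step:
  pool = (0, 0, 3)
  run J8 (needs (0, 0, 3), free (0, 0, 3)); after release of (0, 3, 0) the pool is (0, 3, 3)
  run J9 (needs (0, 3, 3), free (0, 3, 3)); after release of (1, 0, 0) the pool is (1, 3, 3)
  run J5 (needs (0, 3, 1), free (1, 3, 3)); after release of (1, 1, 0) the pool is (2, 4, 3)
  J6 still needs (3, 6, 3) but only (2, 4, 3) is free — short on res3 and res1
  J4 still needs (3, 4, 0) but only (2, 4, 3) is free — short on res3
  J2 still needs (4, 9, 1) but only (2, 4, 3) is free — short on res3 and res1
Processes that can never finish: J6, J4 and J2.
(3) Precisely 0 of the possible complete orderings are safe sequences.


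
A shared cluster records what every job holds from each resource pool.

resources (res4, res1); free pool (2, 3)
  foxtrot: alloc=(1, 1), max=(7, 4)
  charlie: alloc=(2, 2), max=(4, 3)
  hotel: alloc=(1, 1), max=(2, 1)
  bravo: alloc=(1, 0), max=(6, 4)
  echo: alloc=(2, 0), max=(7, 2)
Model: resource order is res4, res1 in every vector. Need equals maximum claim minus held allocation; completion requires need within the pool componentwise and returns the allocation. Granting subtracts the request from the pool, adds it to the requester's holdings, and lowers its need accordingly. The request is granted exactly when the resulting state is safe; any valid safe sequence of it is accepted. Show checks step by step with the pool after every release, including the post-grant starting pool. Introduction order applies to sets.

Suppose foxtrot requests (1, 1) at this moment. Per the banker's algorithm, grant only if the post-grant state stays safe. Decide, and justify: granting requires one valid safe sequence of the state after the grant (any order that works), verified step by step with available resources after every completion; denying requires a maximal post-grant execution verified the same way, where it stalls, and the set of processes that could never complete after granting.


DENY. Granting would leave the state unsafe.
Key observation: res4 is the bottleneck — with hotel, charlie done the pool holds (4, 5), short of every remaining need.
On the post-grant state, hotel, charlie is a maximal run — nothing extends it. Step-by-step check:
  pool = (1, 2)
  run hotel (needs (1, 0), free (1, 2)); after release of (1, 1) the pool is (2, 3)
  run charlie (needs (2, 1), free (2, 3)); after release of (2, 2) the pool is (4, 5)
  blocked: foxtrot wants (5, 2), pool (4, 5) — not enough res4
  blocked: bravo wants (5, 4), pool (4, 5) — not enough res4
  blocked: echo wants (5, 2), pool (4, 5) — not enough res4
Had the request been granted, foxtrot, bravo and echo could never finish.


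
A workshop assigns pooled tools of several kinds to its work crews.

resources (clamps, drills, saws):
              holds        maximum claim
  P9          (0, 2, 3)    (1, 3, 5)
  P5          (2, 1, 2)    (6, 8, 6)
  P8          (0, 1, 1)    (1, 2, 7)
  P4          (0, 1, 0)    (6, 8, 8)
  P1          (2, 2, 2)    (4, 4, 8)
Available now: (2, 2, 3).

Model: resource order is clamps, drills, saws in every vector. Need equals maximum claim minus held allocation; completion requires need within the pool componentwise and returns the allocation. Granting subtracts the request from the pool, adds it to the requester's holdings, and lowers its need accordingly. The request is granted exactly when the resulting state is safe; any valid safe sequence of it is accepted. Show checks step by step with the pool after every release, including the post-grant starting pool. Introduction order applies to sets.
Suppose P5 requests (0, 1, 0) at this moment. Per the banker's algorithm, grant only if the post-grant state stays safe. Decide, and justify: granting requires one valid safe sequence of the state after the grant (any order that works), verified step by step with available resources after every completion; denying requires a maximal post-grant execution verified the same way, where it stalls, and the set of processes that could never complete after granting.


GRANT: granting preserves safety; a valid post-grant sequence is P9, P8, P1, P5, P4.
Key observation: (2, 1, 3) free after granting still covers P9 first, and each release covers the next.
Check on the post-grant state, step by step:
  pool = (2, 1, 3)
  P9 needs (1, 1, 2) <= (2, 1, 3) -> finishes; pool += (0, 2, 3) = (2, 3, 6)
  P8 needs (1, 1, 6) <= (2, 3, 6) -> finishes; pool += (0, 1, 1) = (2, 4, 7)
  P1 needs (2, 2, 6) <= (2, 4, 7) -> finishes; pool += (2, 2, 2) = (4, 6, 9)
  P5 needs (4, 6, 4) <= (4, 6, 9) -> finishes; pool += (2, 2, 2) = (6, 8, 11)
  P4 needs (6, 7, 8) <= (6, 8, 11) -> finishes; pool += (0, 1, 0) = (6, 9, 11)


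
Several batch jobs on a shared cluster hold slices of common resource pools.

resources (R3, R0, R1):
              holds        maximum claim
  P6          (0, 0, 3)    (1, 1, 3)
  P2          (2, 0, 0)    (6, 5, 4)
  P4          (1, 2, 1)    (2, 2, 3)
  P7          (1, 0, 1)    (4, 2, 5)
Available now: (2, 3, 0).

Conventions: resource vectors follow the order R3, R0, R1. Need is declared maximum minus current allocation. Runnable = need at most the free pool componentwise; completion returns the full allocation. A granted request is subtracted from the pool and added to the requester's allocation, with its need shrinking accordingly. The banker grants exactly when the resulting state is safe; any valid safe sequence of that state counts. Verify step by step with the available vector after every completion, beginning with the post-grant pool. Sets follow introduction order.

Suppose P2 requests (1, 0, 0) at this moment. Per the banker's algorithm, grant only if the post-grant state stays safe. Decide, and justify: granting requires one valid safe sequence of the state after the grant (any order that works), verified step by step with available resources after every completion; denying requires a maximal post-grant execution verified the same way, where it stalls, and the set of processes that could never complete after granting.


DENY. Granting would leave the state unsafe.
Key observation: R3 is the bottleneck — with P6, P4 done the pool holds (2, 5, 4), short of every remaining need.
Pretend the grant happened; the run P6, P4 goes as far as possible. Walking it through:
  pool = (1, 3, 0)
  run P6 (needs (1, 1, 0), free (1, 3, 0)); after release of (0, 0, 3) the pool is (1, 3, 3)
  run P4 (needs (1, 0, 2), free (1, 3, 3)); after release of (1, 2, 1) the pool is (2, 5, 4)
  blocked: P2 wants (3, 5, 4), pool (2, 5, 4) — not enough R3
  blocked: P7 wants (3, 2, 4), pool (2, 5, 4) — not enough R3
Processes that could never finish after the grant: P2 and P7.


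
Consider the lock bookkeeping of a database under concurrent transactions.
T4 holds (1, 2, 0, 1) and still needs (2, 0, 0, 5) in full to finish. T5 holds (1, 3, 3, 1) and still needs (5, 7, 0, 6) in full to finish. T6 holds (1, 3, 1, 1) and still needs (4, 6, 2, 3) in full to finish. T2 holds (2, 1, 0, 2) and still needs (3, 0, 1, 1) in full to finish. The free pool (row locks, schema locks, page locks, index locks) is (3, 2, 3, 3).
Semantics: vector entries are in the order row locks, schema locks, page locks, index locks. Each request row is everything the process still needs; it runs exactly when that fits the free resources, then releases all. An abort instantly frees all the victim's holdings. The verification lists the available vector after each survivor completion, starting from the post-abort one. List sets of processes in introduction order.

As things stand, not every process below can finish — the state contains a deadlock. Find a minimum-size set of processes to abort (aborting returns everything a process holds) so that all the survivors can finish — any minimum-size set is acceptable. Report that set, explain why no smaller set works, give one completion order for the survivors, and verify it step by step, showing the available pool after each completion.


Abort T5.
Key observation: T6 was stuck for good until T5 gave back (1, 3, 3, 1); in the order shown it finishes at step 2.
No smaller set exists: with zero aborts the deadlock remains.
The survivors complete as T2, T6, T4. Step-by-step check (starting from the post-abort pool):
  pool = (4, 5, 6, 4)
  T2 needs (3, 0, 1, 1) <= (4, 5, 6, 4) -> finishes; pool += (2, 1, 0, 2) = (6, 6, 6, 6)
  T6 needs (4, 6, 2, 3) <= (6, 6, 6, 6) -> finishes; pool += (1, 3, 1, 1) = (7, 9, 7, 7)
  T4 needs (2, 0, 0, 5) <= (7, 9, 7, 7) -> finishes; pool += (1, 2, 0, 1) = (8, 11, 7, 8)


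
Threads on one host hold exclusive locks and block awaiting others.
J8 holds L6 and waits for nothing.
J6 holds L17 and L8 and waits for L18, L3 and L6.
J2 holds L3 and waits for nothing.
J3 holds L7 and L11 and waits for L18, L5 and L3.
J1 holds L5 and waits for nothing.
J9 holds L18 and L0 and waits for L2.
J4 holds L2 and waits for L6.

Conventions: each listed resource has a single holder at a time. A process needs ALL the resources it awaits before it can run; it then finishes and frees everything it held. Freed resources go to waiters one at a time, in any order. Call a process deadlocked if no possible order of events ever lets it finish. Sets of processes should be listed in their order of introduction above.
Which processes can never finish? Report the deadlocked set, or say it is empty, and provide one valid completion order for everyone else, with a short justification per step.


Nothing here is deadlocked.
Key observation: every chain of waits terminates; starting from the processes that wait on nothing, all the rest unlock in turn.
One completion order for the rest: J8, J4, J2, J9, J6, J1, J3.
Walking it through:
  run J8 (it waits on nothing); releases L6
  J4: everything it awaited (L6) is free; runs, freeing L2
  run J2 (it waits on nothing); releases L3
  J9: everything it awaited (L2) is free; runs, freeing L18 and L0
  J6: everything it awaited (L18, L3 and L6) is free; runs, freeing L17 and L8
  run J1 (it waits on nothing); releases L5
  J3: everything it awaited (L18, L5 and L3) is free; runs, freeing L7 and L11


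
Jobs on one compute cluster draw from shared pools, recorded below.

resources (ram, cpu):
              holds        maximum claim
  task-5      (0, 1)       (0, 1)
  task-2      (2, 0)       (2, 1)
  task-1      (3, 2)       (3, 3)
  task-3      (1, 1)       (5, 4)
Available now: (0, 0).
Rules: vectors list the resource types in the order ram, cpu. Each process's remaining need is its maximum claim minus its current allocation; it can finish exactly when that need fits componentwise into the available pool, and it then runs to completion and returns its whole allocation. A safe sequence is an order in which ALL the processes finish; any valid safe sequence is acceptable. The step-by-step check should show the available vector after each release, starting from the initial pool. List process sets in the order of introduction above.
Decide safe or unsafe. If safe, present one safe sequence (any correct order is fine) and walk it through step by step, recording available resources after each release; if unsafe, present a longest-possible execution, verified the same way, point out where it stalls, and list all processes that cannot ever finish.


SAFE, for example via the order task-5, task-2, task-1, task-3.
Key observation: reading the order forward, task-2 is the first process whose need (0, 1) meets the free pool (0, 1) exactly on a resource it requests.
Walking it through:
  pool = (0, 0)
  task-5 needs (0, 0) <= (0, 0) -> finishes; pool += (0, 1) = (0, 1)
  task-2 needs (0, 1) <= (0, 1) -> finishes; pool += (2, 0) = (2, 1)
  task-1 needs (0, 1) <= (2, 1) -> finishes; pool += (3, 2) = (5, 3)
  task-3 needs (4, 3) <= (5, 3) -> finishes; pool += (1, 1) = (6, 4)


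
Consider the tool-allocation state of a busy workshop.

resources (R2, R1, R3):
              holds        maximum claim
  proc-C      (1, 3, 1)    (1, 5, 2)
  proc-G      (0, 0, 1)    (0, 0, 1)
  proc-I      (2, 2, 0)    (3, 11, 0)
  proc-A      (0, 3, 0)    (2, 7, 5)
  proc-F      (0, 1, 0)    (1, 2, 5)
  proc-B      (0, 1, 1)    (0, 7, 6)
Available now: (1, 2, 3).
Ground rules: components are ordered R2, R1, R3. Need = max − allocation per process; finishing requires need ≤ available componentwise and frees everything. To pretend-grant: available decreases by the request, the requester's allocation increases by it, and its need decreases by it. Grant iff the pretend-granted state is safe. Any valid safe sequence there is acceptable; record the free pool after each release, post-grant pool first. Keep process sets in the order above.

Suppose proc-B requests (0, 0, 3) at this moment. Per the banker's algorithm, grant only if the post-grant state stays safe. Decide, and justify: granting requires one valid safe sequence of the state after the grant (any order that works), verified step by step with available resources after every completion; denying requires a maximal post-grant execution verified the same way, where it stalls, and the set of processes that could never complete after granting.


DENY — the pretend-granted state is unsafe.
Key observation: after proc-G, proc-C the pool peaks at (2, 5, 2), and each blocked process is short somewhere: proc-I on R1; proc-A on R3; proc-F on R3; proc-B on R1.
Pretend the grant happened; the run proc-G, proc-C goes as far as possible. Check, step by step:
  pool = (1, 2, 0)
  proc-G: need (0, 0, 0) fits (1, 2, 0); releases (0, 0, 1), pool now (1, 2, 1)
  proc-C: need (0, 2, 1) fits (1, 2, 1); releases (1, 3, 1), pool now (2, 5, 2)
  blocked: proc-I wants (1, 9, 0), pool (2, 5, 2) — not enough R1
  blocked: proc-A wants (2, 4, 5), pool (2, 5, 2) — not enough R3
  blocked: proc-F wants (1, 1, 5), pool (2, 5, 2) — not enough R3
  blocked: proc-B wants (0, 6, 2), pool (2, 5, 2) — not enough R1
Had the request been granted, proc-I, proc-A, proc-F and proc-B could never finish.


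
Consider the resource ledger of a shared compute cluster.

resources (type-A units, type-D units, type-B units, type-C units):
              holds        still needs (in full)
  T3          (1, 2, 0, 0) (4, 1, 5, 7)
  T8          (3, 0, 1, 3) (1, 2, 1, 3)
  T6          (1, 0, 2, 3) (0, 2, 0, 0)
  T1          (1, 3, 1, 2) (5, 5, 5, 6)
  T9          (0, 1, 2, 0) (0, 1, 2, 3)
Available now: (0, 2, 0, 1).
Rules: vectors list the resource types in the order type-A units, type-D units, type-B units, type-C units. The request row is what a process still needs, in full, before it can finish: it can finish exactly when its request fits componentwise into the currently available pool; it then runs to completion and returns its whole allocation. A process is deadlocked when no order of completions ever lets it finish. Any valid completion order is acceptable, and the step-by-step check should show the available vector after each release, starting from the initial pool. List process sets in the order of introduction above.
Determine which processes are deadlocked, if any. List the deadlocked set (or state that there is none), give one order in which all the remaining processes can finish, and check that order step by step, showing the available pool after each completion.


No process is deadlocked.
Key observation: starting with T6, each completion frees enough for the next — no one is permanently blocked.
The rest can finish in the order T6, T8, T9, T3, T1. Walking it through:
  pool = (0, 2, 0, 1)
  run T6 (needs (0, 2, 0, 0), free (0, 2, 0, 1)); after release of (1, 0, 2, 3) the pool is (1, 2, 2, 4)
  run T8 (needs (1, 2, 1, 3), free (1, 2, 2, 4)); after release of (3, 0, 1, 3) the pool is (4, 2, 3, 7)
  run T9 (needs (0, 1, 2, 3), free (4, 2, 3, 7)); after release of (0, 1, 2, 0) the pool is (4, 3, 5, 7)
  run T3 (needs (4, 1, 5, 7), free (4, 3, 5, 7)); after release of (1, 2, 0, 0) the pool is (5, 5, 5, 7)
  run T1 (needs (5, 5, 5, 6), free (5, 5, 5, 7)); after release of (1, 3, 1, 2) the pool is (6, 8, 6, 9)


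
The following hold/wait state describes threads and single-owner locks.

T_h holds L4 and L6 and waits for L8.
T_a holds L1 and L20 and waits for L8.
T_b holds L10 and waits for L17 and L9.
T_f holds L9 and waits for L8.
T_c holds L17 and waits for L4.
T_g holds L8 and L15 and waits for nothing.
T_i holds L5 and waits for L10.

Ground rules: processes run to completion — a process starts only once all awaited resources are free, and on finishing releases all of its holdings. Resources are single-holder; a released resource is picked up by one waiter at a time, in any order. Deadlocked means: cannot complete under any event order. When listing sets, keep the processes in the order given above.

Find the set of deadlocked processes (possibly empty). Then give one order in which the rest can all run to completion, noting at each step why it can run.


The deadlocked set is empty.
Key observation: the wait graph is acyclic; completion cascades from the unblocked processes through everyone else.
One completion order for the rest: T_g, T_h, T_f, T_c, T_a, T_b, T_i.
Check, step by step:
  T_g waits on nothing -> runs at once and releases L8 and L15
  T_h waits on L8 — all released -> runs and releases L4 and L6
  T_f waits on L8 — all released -> runs and releases L9
  T_c waits on L4 — all released -> runs and releases L17
  T_a waits on L8 — all released -> runs and releases L1 and L20
  T_b waits on L17 and L9 — all released -> runs and releases L10
  T_i waits on L10 — all released -> runs and releases L5


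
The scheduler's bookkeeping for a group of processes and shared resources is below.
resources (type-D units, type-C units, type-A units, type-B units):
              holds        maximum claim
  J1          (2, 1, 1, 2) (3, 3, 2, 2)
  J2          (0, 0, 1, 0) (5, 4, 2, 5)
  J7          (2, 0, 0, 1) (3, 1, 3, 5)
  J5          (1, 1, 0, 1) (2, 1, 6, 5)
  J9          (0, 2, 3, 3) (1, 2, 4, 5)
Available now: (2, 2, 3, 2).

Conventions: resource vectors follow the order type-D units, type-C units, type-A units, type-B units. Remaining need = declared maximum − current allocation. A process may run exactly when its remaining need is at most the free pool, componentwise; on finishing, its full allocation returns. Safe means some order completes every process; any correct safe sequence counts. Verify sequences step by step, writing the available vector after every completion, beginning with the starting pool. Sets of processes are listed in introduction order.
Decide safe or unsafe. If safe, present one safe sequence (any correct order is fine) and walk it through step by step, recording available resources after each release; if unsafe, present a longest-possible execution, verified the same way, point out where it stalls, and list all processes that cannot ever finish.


SAFE, for example via the order J9, J1, J5, J7, J2.
Key observation: J9 marks the first exact bind of the order: its need (1, 0, 1, 2) fits the free (2, 2, 3, 2) with zero slack on a requested resource.
Step-by-step check:
  pool = (2, 2, 3, 2)
  run J9 (needs (1, 0, 1, 2), free (2, 2, 3, 2)); after release of (0, 2, 3, 3) the pool is (2, 4, 6, 5)
  run J1 (needs (1, 2, 1, 0), free (2, 4, 6, 5)); after release of (2, 1, 1, 2) the pool is (4, 5, 7, 7)
  run J5 (needs (1, 0, 6, 4), free (4, 5, 7, 7)); after release of (1, 1, 0, 1) the pool is (5, 6, 7, 8)
  run J7 (needs (1, 1, 3, 4), free (5, 6, 7, 8)); after release of (2, 0, 0, 1) the pool is (7, 6, 7, 9)
  run J2 (needs (5, 4, 1, 5), free (7, 6, 7, 9)); after release of (0, 0, 1, 0) the pool is (7, 6, 8, 9)


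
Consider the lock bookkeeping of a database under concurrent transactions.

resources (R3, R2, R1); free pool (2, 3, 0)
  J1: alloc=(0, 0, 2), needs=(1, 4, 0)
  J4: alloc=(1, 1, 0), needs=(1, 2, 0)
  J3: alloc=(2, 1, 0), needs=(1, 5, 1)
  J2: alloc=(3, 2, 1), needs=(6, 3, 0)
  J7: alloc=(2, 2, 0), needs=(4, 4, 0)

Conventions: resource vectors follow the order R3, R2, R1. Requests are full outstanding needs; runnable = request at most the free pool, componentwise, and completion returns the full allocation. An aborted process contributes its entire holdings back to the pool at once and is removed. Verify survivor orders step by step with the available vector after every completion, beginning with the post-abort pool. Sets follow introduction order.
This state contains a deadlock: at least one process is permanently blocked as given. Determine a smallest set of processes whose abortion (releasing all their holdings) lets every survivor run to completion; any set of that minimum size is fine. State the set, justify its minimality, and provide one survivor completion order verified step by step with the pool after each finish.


The answer: abort J3.
Key observation: aborting J3 returns (2, 1, 0), and J7 — hopeless before — runs at step 2 with the returned capacity in the pool.
Why nothing smaller works: aborting no one leaves the state deadlocked as given.
The survivors complete as J1, J7, J4, J2. Verifying each step (starting from the post-abort pool):
  pool = (4, 4, 0)
  run J1 (needs (1, 4, 0), free (4, 4, 0)); after release of (0, 0, 2) the pool is (4, 4, 2)
  run J7 (needs (4, 4, 0), free (4, 4, 2)); after release of (2, 2, 0) the pool is (6, 6, 2)
  run J4 (needs (1, 2, 0), free (6, 6, 2)); after release of (1, 1, 0) the pool is (7, 7, 2)
  run J2 (needs (6, 3, 0), free (7, 7, 2)); after release of (3, 2, 1) the pool is (10, 9, 3)


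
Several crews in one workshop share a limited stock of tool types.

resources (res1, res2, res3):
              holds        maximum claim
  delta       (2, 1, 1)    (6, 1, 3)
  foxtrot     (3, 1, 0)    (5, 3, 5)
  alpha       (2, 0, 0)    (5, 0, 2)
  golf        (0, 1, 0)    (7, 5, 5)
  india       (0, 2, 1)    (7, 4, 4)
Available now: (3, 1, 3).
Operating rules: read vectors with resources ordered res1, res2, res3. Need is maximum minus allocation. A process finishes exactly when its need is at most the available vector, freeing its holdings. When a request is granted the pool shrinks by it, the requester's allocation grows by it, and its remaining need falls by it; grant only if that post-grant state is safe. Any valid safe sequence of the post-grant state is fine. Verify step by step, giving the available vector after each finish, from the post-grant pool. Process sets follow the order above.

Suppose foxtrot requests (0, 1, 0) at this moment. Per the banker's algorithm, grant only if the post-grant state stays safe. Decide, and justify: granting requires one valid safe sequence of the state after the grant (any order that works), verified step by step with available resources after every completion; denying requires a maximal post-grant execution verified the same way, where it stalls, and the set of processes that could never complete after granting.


DENY: after the grant no complete ordering would exist.
Key observation: after alpha, delta the pool peaks at (7, 1, 4), and each blocked process is short somewhere: foxtrot on res3; golf on res2, res3; india on res2.
On the post-grant state, alpha, delta is a maximal run — nothing extends it. Walking it through:
  pool = (3, 0, 3)
  alpha: need (3, 0, 2) fits (3, 0, 3); releases (2, 0, 0), pool now (5, 0, 3)
  delta: need (4, 0, 2) fits (5, 0, 3); releases (2, 1, 1), pool now (7, 1, 4)
  foxtrot cannot run: need (2, 1, 5) vs free (7, 1, 4) (insufficient res3)
  golf cannot run: need (7, 4, 5) vs free (7, 1, 4) (insufficient res2 and res3)
  india cannot run: need (7, 2, 3) vs free (7, 1, 4) (insufficient res2)
Post-grant, the permanently blocked set is foxtrot, golf and india.


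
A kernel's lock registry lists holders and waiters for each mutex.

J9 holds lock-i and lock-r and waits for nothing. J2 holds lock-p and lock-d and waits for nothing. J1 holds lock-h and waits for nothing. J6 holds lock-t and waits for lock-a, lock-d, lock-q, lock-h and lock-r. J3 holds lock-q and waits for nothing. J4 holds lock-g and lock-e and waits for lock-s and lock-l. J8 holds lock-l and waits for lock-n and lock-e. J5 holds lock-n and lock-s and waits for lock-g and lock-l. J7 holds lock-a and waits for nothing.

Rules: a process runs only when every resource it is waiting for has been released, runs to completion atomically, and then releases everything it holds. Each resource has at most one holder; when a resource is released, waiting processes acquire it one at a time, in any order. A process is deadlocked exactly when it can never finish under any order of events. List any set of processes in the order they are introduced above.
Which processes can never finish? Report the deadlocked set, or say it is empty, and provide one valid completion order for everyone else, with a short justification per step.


The deadlocked set is J4, J8 and J5.
Key observation: the knot is the closed ring of waits J4 -> J8 -> J4; J5 is caught in further circular waits.
One completion order for the rest: J1, J9, J2, J7, J3, J6.
Step-by-step check:
  J1 waits on nothing -> runs at once and releases lock-h
  J9 waits on nothing -> runs at once and releases lock-i and lock-r
  J2 waits on nothing -> runs at once and releases lock-p and lock-d
  J7 waits on nothing -> runs at once and releases lock-a
  J3 waits on nothing -> runs at once and releases lock-q
  J6 waits on lock-a, lock-d, lock-q, lock-h and lock-r — all released -> runs and releases lock-t


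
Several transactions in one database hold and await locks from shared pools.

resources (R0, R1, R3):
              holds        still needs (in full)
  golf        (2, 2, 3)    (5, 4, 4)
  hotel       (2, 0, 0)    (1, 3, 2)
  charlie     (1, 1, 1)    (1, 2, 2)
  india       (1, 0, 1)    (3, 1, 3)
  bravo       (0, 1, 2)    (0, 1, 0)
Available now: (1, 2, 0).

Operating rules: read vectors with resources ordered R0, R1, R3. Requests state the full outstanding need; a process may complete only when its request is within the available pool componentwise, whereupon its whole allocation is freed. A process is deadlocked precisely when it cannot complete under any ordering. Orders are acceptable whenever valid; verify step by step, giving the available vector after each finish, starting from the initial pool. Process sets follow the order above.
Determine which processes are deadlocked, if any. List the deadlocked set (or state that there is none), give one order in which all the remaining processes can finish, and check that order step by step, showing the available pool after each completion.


The deadlocked set is empty.
Key observation: bravo can run right away; the returned allocation unlocks the remaining processes in turn.
The rest can finish in the order bravo, charlie, hotel, india, golf. Walking it through:
  pool = (1, 2, 0)
  bravo: need (0, 1, 0) fits (1, 2, 0); releases (0, 1, 2), pool now (1, 3, 2)
  charlie: need (1, 2, 2) fits (1, 3, 2); releases (1, 1, 1), pool now (2, 4, 3)
  hotel: need (1, 3, 2) fits (2, 4, 3); releases (2, 0, 0), pool now (4, 4, 3)
  india: need (3, 1, 3) fits (4, 4, 3); releases (1, 0, 1), pool now (5, 4, 4)
  golf: need (5, 4, 4) fits (5, 4, 4); releases (2, 2, 3), pool now (7, 6, 7)
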